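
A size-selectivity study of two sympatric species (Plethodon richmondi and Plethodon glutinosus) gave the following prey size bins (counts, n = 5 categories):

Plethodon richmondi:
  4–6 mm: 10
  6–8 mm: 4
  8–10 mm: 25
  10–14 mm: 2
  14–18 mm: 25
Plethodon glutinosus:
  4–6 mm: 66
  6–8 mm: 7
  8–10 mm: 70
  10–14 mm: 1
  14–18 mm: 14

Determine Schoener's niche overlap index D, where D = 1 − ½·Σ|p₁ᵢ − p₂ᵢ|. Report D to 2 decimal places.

0.67

Proportions for Plethodon richmondi (n=66): 10/66=0.1515, 4/66=0.0606, 25/66=0.3788, 2/66=0.0303, 25/66=0.3788
Proportions for Plethodon glutinosus (n=158): 66/158=0.4177, 7/158=0.0443, 70/158=0.4430, 1/158=0.0063, 14/158=0.0886
Σ|p₁ᵢ − p₂ᵢ| = 0.2662 + 0.0163 + 0.0642 + 0.0240 + 0.2902 = 0.6609
D = 1 − ½ × 0.6609 = 1 − 0.33045 = 0.66955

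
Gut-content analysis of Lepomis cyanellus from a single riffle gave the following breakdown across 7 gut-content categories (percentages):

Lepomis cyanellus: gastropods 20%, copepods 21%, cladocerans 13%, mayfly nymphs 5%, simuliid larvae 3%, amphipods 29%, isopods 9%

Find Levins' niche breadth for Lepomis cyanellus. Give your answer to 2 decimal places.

Convert percentages to proportions (divide by 100).
Σpᵢ² = 0.20² + 0.21² + 0.13² + 0.05² + 0.03² + 0.29² + 0.09² = 0.0400 + 0.0441 + 0.0169 + 0.0025 + 0.0009 + 0.0841 + 0.0081 = 0.1966
B = 1 / 0.1966 = 5.0865

5.09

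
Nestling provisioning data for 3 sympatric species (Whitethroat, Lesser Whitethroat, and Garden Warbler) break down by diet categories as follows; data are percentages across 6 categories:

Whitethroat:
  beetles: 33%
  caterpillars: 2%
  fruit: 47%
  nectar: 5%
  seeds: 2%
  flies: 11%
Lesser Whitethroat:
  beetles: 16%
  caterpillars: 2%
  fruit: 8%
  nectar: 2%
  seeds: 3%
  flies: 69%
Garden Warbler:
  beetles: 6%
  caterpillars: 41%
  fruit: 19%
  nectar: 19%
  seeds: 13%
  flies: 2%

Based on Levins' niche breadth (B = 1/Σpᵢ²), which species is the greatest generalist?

Garden Warbler

Convert percentages to proportions (divide by 100).
Σp_Whitᵢ² = 0.33² + 0.02² + 0.47² + 0.05² + 0.02² + 0.11² = 0.1089 + 0.0004 + 0.2209 + 0.0025 + 0.0004 + 0.0121 = 0.3452
B_Whit = 1 / 0.3452 = 2.8969
Σp_Lessᵢ² = 0.16² + 0.02² + 0.08² + 0.02² + 0.03² + 0.69² = 0.0256 + 0.0004 + 0.0064 + 0.0004 + 0.0009 + 0.4761 = 0.5098
B_Less = 1 / 0.5098 = 1.9616
Σp_Gardᵢ² = 0.06² + 0.41² + 0.19² + 0.19² + 0.13² + 0.02² = 0.0036 + 0.1681 + 0.0361 + 0.0361 + 0.0169 + 0.0004 = 0.2612
B_Gard = 1 / 0.2612 = 3.8285
Highest B → broadest niche (most generalist): Garden Warbler (B = 3.83).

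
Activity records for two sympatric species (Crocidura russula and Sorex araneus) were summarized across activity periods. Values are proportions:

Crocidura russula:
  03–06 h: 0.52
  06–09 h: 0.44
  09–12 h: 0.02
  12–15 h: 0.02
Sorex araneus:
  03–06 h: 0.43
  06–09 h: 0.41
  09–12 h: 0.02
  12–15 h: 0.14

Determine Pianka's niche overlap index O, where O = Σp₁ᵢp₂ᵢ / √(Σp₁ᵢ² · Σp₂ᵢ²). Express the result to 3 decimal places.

0.978

Σ p₁ᵢp₂ᵢ = 0.2236 + 0.1804 + 0.0004 + 0.0028 = 0.4072
Σp_1ᵢ² = 0.52² + 0.44² + 0.02² + 0.02² = 0.2704 + 0.1936 + 0.0004 + 0.0004 = 0.4648
Σp_2ᵢ² = 0.43² + 0.41² + 0.02² + 0.14² = 0.1849 + 0.1681 + 0.0004 + 0.0196 = 0.3730
O = 0.4072 / √(0.4648 × 0.3730) = 0.4072 / 0.416378 = 0.97796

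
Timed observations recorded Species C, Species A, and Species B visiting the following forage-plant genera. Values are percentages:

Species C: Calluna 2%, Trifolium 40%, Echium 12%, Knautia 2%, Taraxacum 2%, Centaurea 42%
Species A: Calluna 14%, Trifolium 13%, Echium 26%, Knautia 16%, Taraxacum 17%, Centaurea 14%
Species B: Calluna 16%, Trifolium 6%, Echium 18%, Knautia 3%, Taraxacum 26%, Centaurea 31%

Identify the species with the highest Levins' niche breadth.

Convert percentages to proportions (divide by 100).
Σp_Cᵢ² = 0.02² + 0.40² + 0.12² + 0.02² + 0.02² + 0.42² = 0.0004 + 0.1600 + 0.0144 + 0.0004 + 0.0004 + 0.1764 = 0.3520
B_C = 1 / 0.3520 = 2.8409
Σp_Aᵢ² = 0.14² + 0.13² + 0.26² + 0.16² + 0.17² + 0.14² = 0.0196 + 0.0169 + 0.0676 + 0.0256 + 0.0289 + 0.0196 = 0.1782
B_A = 1 / 0.1782 = 5.6117
Σp_Bᵢ² = 0.16² + 0.06² + 0.18² + 0.03² + 0.26² + 0.31² = 0.0256 + 0.0036 + 0.0324 + 0.0009 + 0.0676 + 0.0961 = 0.2262
B_B = 1 / 0.2262 = 4.4209
Highest B → broadest niche (most generalist): Species A (B = 5.61).

Species A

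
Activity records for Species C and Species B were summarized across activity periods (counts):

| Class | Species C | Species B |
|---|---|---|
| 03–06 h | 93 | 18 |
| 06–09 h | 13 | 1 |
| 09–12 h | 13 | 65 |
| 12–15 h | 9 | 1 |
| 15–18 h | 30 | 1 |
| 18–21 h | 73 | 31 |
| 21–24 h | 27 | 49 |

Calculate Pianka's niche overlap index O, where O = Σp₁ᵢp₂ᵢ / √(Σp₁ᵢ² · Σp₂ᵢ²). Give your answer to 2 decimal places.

0.55

Proportions for Species C (n=258): 93/258=0.3605, 13/258=0.0504, 13/258=0.0504, 9/258=0.0349, 30/258=0.1163, 73/258=0.2829, 27/258=0.1047
Proportions for Species B (n=166): 18/166=0.1084, 1/166=0.0060, 65/166=0.3916, 1/166=0.0060, 1/166=0.0060, 31/166=0.1867, 49/166=0.2952
Σ p₁ᵢp₂ᵢ = 0.039078 + 0.000302 + 0.019737 + 0.000209 + 0.000698 + 0.052817 + 0.030907 = 0.143748
Σp_1ᵢ² = 0.3605² + 0.0504² + 0.0504² + 0.0349² + 0.1163² + 0.2829² + 0.1047² = 0.129960 + 0.002540 + 0.002540 + 0.001218 + 0.013526 + 0.080032 + 0.010962 = 0.240778
Σp_2ᵢ² = 0.1084² + 0.0060² + 0.3916² + 0.0060² + 0.0060² + 0.1867² + 0.2952² = 0.011751 + 0.000036 + 0.153351 + 0.000036 + 0.000036 + 0.034857 + 0.087143 = 0.287210
O = 0.143748 / √(0.240778 × 0.287210) = 0.143748 / 0.2629712 = 0.5466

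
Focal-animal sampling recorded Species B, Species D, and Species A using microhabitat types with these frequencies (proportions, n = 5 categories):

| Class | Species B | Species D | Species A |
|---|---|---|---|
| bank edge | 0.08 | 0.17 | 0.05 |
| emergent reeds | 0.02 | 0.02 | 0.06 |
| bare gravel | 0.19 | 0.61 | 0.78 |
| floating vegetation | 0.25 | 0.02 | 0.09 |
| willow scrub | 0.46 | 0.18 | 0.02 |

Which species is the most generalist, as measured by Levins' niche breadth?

Species B

Σp_Bᵢ² = 0.08² + 0.02² + 0.19² + 0.25² + 0.46² = 0.0064 + 0.0004 + 0.0361 + 0.0625 + 0.2116 = 0.3170
B_B = 1 / 0.3170 = 3.1546
Σp_Dᵢ² = 0.17² + 0.02² + 0.61² + 0.02² + 0.18² = 0.0289 + 0.0004 + 0.3721 + 0.0004 + 0.0324 = 0.4342
B_D = 1 / 0.4342 = 2.3031
Σp_Aᵢ² = 0.05² + 0.06² + 0.78² + 0.09² + 0.02² = 0.0025 + 0.0036 + 0.6084 + 0.0081 + 0.0004 = 0.6230
B_A = 1 / 0.6230 = 1.6051
Highest B → broadest niche (most generalist): Species B (B = 3.15).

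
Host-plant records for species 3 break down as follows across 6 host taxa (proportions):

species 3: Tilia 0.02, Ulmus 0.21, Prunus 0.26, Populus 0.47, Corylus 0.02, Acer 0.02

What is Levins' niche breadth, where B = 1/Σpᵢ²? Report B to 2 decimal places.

3.00

Σpᵢ² = 0.02² + 0.21² + 0.26² + 0.47² + 0.02² + 0.02² = 0.0004 + 0.0441 + 0.0676 + 0.2209 + 0.0004 + 0.0004 = 0.3338
B = 1 / 0.3338 = 2.9958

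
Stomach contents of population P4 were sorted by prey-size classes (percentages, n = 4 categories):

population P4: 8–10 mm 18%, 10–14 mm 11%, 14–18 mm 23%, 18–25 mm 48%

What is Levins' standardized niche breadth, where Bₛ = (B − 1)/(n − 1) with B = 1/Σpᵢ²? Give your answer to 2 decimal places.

Convert percentages to proportions (divide by 100).
Σpᵢ² = 0.18² + 0.11² + 0.23² + 0.48² = 0.0324 + 0.0121 + 0.0529 + 0.2304 = 0.3278
B = 1 / 0.3278 = 3.0506
Bₛ = (B − 1)/(n − 1) = (3.0506 − 1)/(4 − 1) = 2.0506/3 = 0.6835

0.68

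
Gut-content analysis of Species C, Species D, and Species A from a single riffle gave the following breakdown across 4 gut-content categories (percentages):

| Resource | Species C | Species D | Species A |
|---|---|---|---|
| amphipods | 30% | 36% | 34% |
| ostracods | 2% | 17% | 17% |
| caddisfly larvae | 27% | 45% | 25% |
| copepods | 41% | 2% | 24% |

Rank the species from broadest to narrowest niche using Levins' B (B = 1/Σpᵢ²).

Convert percentages to proportions (divide by 100).
Σp_Cᵢ² = 0.30² + 0.02² + 0.27² + 0.41² = 0.0900 + 0.0004 + 0.0729 + 0.1681 = 0.3314
B_C = 1 / 0.3314 = 3.0175
Σp_Dᵢ² = 0.36² + 0.17² + 0.45² + 0.02² = 0.1296 + 0.0289 + 0.2025 + 0.0004 = 0.3614
B_D = 1 / 0.3614 = 2.7670
Σp_Aᵢ² = 0.34² + 0.17² + 0.25² + 0.24² = 0.1156 + 0.0289 + 0.0625 + 0.0576 = 0.2646
B_A = 1 / 0.2646 = 3.7793
Ranking by B (broadest → narrowest): Species A (3.78) > Species C (3.02) > Species D (2.77)

Species A > Species C > Species D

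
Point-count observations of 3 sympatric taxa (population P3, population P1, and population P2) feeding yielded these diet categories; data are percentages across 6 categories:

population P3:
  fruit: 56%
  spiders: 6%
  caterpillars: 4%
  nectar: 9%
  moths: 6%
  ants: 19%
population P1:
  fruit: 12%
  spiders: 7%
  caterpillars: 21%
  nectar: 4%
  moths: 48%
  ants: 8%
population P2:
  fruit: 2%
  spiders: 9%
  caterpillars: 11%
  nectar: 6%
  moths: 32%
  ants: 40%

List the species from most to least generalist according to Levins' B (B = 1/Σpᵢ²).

Convert percentages to proportions (divide by 100).
Σp_P3ᵢ² = 0.56² + 0.06² + 0.04² + 0.09² + 0.06² + 0.19² = 0.3136 + 0.0036 + 0.0016 + 0.0081 + 0.0036 + 0.0361 = 0.3666
B_P3 = 1 / 0.3666 = 2.7278
Σp_P1ᵢ² = 0.12² + 0.07² + 0.21² + 0.04² + 0.48² + 0.08² = 0.0144 + 0.0049 + 0.0441 + 0.0016 + 0.2304 + 0.0064 = 0.3018
B_P1 = 1 / 0.3018 = 3.3135
Σp_P2ᵢ² = 0.02² + 0.09² + 0.11² + 0.06² + 0.32² + 0.40² = 0.0004 + 0.0081 + 0.0121 + 0.0036 + 0.1024 + 0.1600 = 0.2866
B_P2 = 1 / 0.2866 = 3.4892
Ranking by B (broadest → narrowest): population P2 (3.49) > population P1 (3.31) > population P3 (2.73)

population P2 > population P1 > population P3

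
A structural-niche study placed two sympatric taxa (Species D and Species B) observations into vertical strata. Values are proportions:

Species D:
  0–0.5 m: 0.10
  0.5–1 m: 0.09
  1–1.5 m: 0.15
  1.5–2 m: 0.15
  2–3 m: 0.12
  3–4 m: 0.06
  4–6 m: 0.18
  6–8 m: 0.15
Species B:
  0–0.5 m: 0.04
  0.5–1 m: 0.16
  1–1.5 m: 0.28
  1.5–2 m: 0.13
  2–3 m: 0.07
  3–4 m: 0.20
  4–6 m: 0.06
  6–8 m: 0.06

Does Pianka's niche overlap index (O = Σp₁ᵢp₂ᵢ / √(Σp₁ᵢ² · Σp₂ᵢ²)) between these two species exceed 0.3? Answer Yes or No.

Σ p₁ᵢp₂ᵢ = 0.0040 + 0.0144 + 0.0420 + 0.0195 + 0.0084 + 0.0120 + 0.0108 + 0.0090 = 0.1201
Σp_1ᵢ² = 0.10² + 0.09² + 0.15² + 0.15² + 0.12² + 0.06² + 0.18² + 0.15² = 0.0100 + 0.0081 + 0.0225 + 0.0225 + 0.0144 + 0.0036 + 0.0324 + 0.0225 = 0.1360
Σp_2ᵢ² = 0.04² + 0.16² + 0.28² + 0.13² + 0.07² + 0.20² + 0.06² + 0.06² = 0.0016 + 0.0256 + 0.0784 + 0.0169 + 0.0049 + 0.0400 + 0.0036 + 0.0036 = 0.1746
O = 0.1201 / √(0.1360 × 0.1746) = 0.1201 / 0.15410 = 0.7794
O = 0.7794 > 0.3 → Yes.

Yes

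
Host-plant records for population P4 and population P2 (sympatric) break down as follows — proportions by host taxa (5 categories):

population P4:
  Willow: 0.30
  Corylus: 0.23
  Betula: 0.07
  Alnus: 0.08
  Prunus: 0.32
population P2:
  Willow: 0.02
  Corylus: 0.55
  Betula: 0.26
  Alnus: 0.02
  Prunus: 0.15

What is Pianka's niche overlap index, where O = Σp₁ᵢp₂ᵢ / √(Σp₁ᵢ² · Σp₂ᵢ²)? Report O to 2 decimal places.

Σ p₁ᵢp₂ᵢ = 0.0060 + 0.1265 + 0.0182 + 0.0016 + 0.0480 = 0.2003
Σp_1ᵢ² = 0.30² + 0.23² + 0.07² + 0.08² + 0.32² = 0.0900 + 0.0529 + 0.0049 + 0.0064 + 0.1024 = 0.2566
Σp_2ᵢ² = 0.02² + 0.55² + 0.26² + 0.02² + 0.15² = 0.0004 + 0.3025 + 0.0676 + 0.0004 + 0.0225 = 0.3934
O = 0.2003 / √(0.2566 × 0.3934) = 0.2003 / 0.31772 = 0.6304

0.63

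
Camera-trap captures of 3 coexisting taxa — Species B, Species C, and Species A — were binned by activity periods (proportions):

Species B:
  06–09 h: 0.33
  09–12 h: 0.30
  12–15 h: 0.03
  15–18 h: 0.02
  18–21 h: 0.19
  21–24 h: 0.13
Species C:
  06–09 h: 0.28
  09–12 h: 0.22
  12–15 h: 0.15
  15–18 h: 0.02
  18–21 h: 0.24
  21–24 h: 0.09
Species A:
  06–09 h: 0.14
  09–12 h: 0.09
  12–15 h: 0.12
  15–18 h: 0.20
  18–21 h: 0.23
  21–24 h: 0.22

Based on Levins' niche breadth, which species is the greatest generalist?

Species A

Σp_Bᵢ² = 0.33² + 0.30² + 0.03² + 0.02² + 0.19² + 0.13² = 0.1089 + 0.0900 + 0.0009 + 0.0004 + 0.0361 + 0.0169 = 0.2532
B_B = 1 / 0.2532 = 3.9494
Σp_Cᵢ² = 0.28² + 0.22² + 0.15² + 0.02² + 0.24² + 0.09² = 0.0784 + 0.0484 + 0.0225 + 0.0004 + 0.0576 + 0.0081 = 0.2154
B_C = 1 / 0.2154 = 4.6425
Σp_Aᵢ² = 0.14² + 0.09² + 0.12² + 0.20² + 0.23² + 0.22² = 0.0196 + 0.0081 + 0.0144 + 0.0400 + 0.0529 + 0.0484 = 0.1834
B_A = 1 / 0.1834 = 5.4526
Highest B → broadest niche (most generalist): Species A (B = 5.45).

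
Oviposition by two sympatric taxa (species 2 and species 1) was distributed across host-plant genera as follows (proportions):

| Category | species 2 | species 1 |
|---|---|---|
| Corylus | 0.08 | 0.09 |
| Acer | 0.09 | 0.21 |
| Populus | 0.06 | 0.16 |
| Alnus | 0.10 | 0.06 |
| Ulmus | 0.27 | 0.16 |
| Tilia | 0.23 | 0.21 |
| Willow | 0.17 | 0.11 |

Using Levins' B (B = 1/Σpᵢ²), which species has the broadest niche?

species 1

Σp_2ᵢ² = 0.08² + 0.09² + 0.06² + 0.10² + 0.27² + 0.23² + 0.17² = 0.0064 + 0.0081 + 0.0036 + 0.0100 + 0.0729 + 0.0529 + 0.0289 = 0.1828
B_2 = 1 / 0.1828 = 5.4705
Σp_1ᵢ² = 0.09² + 0.21² + 0.16² + 0.06² + 0.16² + 0.21² + 0.11² = 0.0081 + 0.0441 + 0.0256 + 0.0036 + 0.0256 + 0.0441 + 0.0121 = 0.1632
B_1 = 1 / 0.1632 = 6.1275
Highest B → broadest niche (most generalist): species 1 (B = 6.13).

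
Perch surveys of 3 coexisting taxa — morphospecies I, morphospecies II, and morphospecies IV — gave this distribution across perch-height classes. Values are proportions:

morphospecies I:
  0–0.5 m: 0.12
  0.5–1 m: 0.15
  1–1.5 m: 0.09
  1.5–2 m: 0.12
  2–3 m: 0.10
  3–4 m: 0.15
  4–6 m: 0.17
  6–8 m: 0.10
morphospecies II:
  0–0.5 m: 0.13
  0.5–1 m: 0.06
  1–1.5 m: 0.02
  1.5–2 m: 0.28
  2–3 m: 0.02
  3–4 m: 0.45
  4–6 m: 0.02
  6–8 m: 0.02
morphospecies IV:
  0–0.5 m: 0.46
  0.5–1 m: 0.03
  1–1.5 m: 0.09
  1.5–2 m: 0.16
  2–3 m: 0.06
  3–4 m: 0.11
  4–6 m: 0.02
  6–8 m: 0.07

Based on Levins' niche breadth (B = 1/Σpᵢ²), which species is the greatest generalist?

morphospecies I

Σp_Iᵢ² = 0.12² + 0.15² + 0.09² + 0.12² + 0.10² + 0.15² + 0.17² + 0.10² = 0.0144 + 0.0225 + 0.0081 + 0.0144 + 0.0100 + 0.0225 + 0.0289 + 0.0100 = 0.1308
B_I = 1 / 0.1308 = 7.6453
Σp_IIᵢ² = 0.13² + 0.06² + 0.02² + 0.28² + 0.02² + 0.45² + 0.02² + 0.02² = 0.0169 + 0.0036 + 0.0004 + 0.0784 + 0.0004 + 0.2025 + 0.0004 + 0.0004 = 0.3030
B_II = 1 / 0.3030 = 3.3003
Σp_IVᵢ² = 0.46² + 0.03² + 0.09² + 0.16² + 0.06² + 0.11² + 0.02² + 0.07² = 0.2116 + 0.0009 + 0.0081 + 0.0256 + 0.0036 + 0.0121 + 0.0004 + 0.0049 = 0.2672
B_IV = 1 / 0.2672 = 3.7425
Highest B → broadest niche (most generalist): morphospecies I (B = 7.65).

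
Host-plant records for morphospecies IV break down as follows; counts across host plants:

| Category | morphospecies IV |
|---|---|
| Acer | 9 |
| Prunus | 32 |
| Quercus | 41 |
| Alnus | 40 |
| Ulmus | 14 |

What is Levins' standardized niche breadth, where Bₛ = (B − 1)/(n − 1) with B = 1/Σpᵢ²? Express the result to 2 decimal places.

0.76

Proportions for morphospecies IV (n=136): 9/136=0.0662, 32/136=0.2353, 41/136=0.3015, 40/136=0.2941, 14/136=0.1029
Σpᵢ² = 0.0662² + 0.2353² + 0.3015² + 0.2941² + 0.1029² = 0.004382 + 0.055366 + 0.090902 + 0.086495 + 0.010588 = 0.247733
B = 1 / 0.247733 = 4.0366
Bₛ = (B − 1)/(n − 1) = (4.0366 − 1)/(5 − 1) = 3.0366/4 = 0.7592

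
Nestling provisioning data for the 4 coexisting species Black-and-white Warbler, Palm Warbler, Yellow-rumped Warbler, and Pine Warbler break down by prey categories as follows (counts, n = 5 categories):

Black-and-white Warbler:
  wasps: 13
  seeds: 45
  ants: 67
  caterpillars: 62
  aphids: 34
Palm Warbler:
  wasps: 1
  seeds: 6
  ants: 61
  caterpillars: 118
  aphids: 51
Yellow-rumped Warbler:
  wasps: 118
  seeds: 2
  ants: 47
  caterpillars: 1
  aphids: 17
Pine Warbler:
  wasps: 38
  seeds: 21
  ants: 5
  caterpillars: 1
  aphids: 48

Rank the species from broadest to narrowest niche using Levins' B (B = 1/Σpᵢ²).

Black-and-white Warbler > Pine Warbler > Palm Warbler > Yellow-rumped Warbler

Proportions for Black-and-white Warbler (n=221): 13/221=0.0588, 45/221=0.2036, 67/221=0.3032, 62/221=0.2805, 34/221=0.1538
Proportions for Palm Warbler (n=237): 1/237=0.0042, 6/237=0.0253, 61/237=0.2574, 118/237=0.4979, 51/237=0.2152
Proportions for Yellow-rumped Warbler (n=185): 118/185=0.6378, 2/185=0.0108, 47/185=0.2541, 1/185=0.0054, 17/185=0.0919
Proportions for Pine Warbler (n=113): 38/113=0.3363, 21/113=0.1858, 5/113=0.0442, 1/113=0.0088, 48/113=0.4248
Σp_Blacᵢ² = 0.0588² + 0.2036² + 0.3032² + 0.2805² + 0.1538² = 0.003457 + 0.041453 + 0.091930 + 0.078680 + 0.023654 = 0.239174
B_Blac = 1 / 0.239174 = 4.1811
Σp_Palmᵢ² = 0.0042² + 0.0253² + 0.2574² + 0.4979² + 0.2152² = 0.000018 + 0.000640 + 0.066255 + 0.247904 + 0.046311 = 0.361128
B_Palm = 1 / 0.361128 = 2.7691
Σp_Yellᵢ² = 0.6378² + 0.0108² + 0.2541² + 0.0054² + 0.0919² = 0.406789 + 0.000117 + 0.064567 + 0.000029 + 0.008446 = 0.479948
B_Yell = 1 / 0.479948 = 2.0836
Σp_Pineᵢ² = 0.3363² + 0.1858² + 0.0442² + 0.0088² + 0.4248² = 0.113098 + 0.034522 + 0.001954 + 0.000077 + 0.180455 = 0.330106
B_Pine = 1 / 0.330106 = 3.0293
Ranking by B (broadest → narrowest): Black-and-white Warbler (4.18) > Pine Warbler (3.03) > Palm Warbler (2.77) > Yellow-rumped Warbler (2.08)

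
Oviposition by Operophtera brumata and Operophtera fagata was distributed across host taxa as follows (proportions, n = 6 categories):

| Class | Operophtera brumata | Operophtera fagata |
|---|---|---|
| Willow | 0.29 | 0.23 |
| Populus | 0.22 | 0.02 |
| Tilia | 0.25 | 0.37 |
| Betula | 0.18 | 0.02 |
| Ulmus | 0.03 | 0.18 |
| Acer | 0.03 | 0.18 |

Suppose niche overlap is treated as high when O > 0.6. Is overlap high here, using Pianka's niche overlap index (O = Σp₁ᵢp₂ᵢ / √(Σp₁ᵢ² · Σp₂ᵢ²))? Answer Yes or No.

Yes

Σ p₁ᵢp₂ᵢ = 0.0667 + 0.0044 + 0.0925 + 0.0036 + 0.0054 + 0.0054 = 0.1780
Σp_1ᵢ² = 0.29² + 0.22² + 0.25² + 0.18² + 0.03² + 0.03² = 0.0841 + 0.0484 + 0.0625 + 0.0324 + 0.0009 + 0.0009 = 0.2292
Σp_2ᵢ² = 0.23² + 0.02² + 0.37² + 0.02² + 0.18² + 0.18² = 0.0529 + 0.0004 + 0.1369 + 0.0004 + 0.0324 + 0.0324 = 0.2554
O = 0.1780 / √(0.2292 × 0.2554) = 0.1780 / 0.24195 = 0.7357
O = 0.7357 > 0.6 → Yes.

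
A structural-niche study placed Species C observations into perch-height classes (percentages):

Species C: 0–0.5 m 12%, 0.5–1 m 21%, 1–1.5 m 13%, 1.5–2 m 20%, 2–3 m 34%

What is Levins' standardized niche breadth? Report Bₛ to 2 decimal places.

0.83

Convert percentages to proportions (divide by 100).
Σpᵢ² = 0.12² + 0.21² + 0.13² + 0.20² + 0.34² = 0.0144 + 0.0441 + 0.0169 + 0.0400 + 0.1156 = 0.2310
B = 1 / 0.2310 = 4.3290
Bₛ = (B − 1)/(n − 1) = (4.3290 − 1)/(5 − 1) = 3.3290/4 = 0.8323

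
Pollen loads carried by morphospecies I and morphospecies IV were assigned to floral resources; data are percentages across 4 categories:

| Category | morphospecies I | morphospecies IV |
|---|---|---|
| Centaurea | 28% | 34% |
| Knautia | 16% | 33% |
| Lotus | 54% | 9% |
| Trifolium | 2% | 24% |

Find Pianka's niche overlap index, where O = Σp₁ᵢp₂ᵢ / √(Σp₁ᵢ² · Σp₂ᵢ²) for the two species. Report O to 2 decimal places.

Convert percentages to proportions (divide by 100).
Σ p₁ᵢp₂ᵢ = 0.0952 + 0.0528 + 0.0486 + 0.0048 = 0.2014
Σp_1ᵢ² = 0.28² + 0.16² + 0.54² + 0.02² = 0.0784 + 0.0256 + 0.2916 + 0.0004 = 0.3960
Σp_2ᵢ² = 0.34² + 0.33² + 0.09² + 0.24² = 0.1156 + 0.1089 + 0.0081 + 0.0576 = 0.2902
O = 0.2014 / √(0.3960 × 0.2902) = 0.2014 / 0.33900 = 0.5941

0.59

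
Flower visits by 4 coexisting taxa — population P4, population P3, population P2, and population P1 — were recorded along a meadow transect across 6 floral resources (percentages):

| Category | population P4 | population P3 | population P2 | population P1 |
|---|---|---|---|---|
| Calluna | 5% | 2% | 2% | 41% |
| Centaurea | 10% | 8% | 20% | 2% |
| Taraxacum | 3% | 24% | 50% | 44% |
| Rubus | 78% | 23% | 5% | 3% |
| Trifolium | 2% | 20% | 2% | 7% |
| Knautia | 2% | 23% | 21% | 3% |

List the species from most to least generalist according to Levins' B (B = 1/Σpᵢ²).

Convert percentages to proportions (divide by 100).
Σp_P4ᵢ² = 0.05² + 0.10² + 0.03² + 0.78² + 0.02² + 0.02² = 0.0025 + 0.0100 + 0.0009 + 0.6084 + 0.0004 + 0.0004 = 0.6226
B_P4 = 1 / 0.6226 = 1.6062
Σp_P3ᵢ² = 0.02² + 0.08² + 0.24² + 0.23² + 0.20² + 0.23² = 0.0004 + 0.0064 + 0.0576 + 0.0529 + 0.0400 + 0.0529 = 0.2102
B_P3 = 1 / 0.2102 = 4.7574
Σp_P2ᵢ² = 0.02² + 0.20² + 0.50² + 0.05² + 0.02² + 0.21² = 0.0004 + 0.0400 + 0.2500 + 0.0025 + 0.0004 + 0.0441 = 0.3374
B_P2 = 1 / 0.3374 = 2.9638
Σp_P1ᵢ² = 0.41² + 0.02² + 0.44² + 0.03² + 0.07² + 0.03² = 0.1681 + 0.0004 + 0.1936 + 0.0009 + 0.0049 + 0.0009 = 0.3688
B_P1 = 1 / 0.3688 = 2.7115
Ranking by B (broadest → narrowest): population P3 (4.76) > population P2 (2.96) > population P1 (2.71) > population P4 (1.61)

population P3 > population P2 > population P1 > population P4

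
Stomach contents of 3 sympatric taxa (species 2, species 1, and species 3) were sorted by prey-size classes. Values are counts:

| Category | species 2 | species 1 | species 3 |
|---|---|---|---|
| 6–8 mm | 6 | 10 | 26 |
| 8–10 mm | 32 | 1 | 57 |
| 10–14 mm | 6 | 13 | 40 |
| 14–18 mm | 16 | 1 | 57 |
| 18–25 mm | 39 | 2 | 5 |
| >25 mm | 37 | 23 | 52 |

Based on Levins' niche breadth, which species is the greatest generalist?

species 3

Proportions for species 2 (n=136): 6/136=0.0441, 32/136=0.2353, 6/136=0.0441, 16/136=0.1176, 39/136=0.2868, 37/136=0.2721
Proportions for species 1 (n=50): 10/50=0.2000, 1/50=0.0200, 13/50=0.2600, 1/50=0.0200, 2/50=0.0400, 23/50=0.4600
Proportions for species 3 (n=237): 26/237=0.1097, 57/237=0.2405, 40/237=0.1688, 57/237=0.2405, 5/237=0.0211, 52/237=0.2194
Σp_2ᵢ² = 0.0441² + 0.2353² + 0.0441² + 0.1176² + 0.2868² + 0.2721² = 0.001945 + 0.055366 + 0.001945 + 0.013830 + 0.082254 + 0.074038 = 0.229378
B_2 = 1 / 0.229378 = 4.3596
Σp_1ᵢ² = 0.2000² + 0.0200² + 0.2600² + 0.0200² + 0.0400² + 0.4600² = 0.040000 + 0.000400 + 0.067600 + 0.000400 + 0.001600 + 0.211600 = 0.321600
B_1 = 1 / 0.321600 = 3.1095
Σp_3ᵢ² = 0.1097² + 0.2405² + 0.1688² + 0.2405² + 0.0211² + 0.2194² = 0.012034 + 0.057840 + 0.028493 + 0.057840 + 0.000445 + 0.048136 = 0.204788
B_3 = 1 / 0.204788 = 4.8831
Highest B → broadest niche (most generalist): species 3 (B = 4.88).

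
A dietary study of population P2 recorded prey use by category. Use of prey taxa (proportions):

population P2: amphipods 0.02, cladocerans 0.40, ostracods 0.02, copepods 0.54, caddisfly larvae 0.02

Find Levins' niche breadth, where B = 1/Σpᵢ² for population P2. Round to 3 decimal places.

Σpᵢ² = 0.02² + 0.40² + 0.02² + 0.54² + 0.02² = 0.0004 + 0.1600 + 0.0004 + 0.2916 + 0.0004 = 0.4528
B = 1 / 0.4528 = 2.20848

2.208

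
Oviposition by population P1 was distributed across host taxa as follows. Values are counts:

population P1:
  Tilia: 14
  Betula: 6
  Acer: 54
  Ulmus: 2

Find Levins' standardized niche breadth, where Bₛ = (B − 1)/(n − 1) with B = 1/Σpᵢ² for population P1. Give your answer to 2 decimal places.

Proportions for population P1 (n=76): 14/76=0.1842, 6/76=0.0789, 54/76=0.7105, 2/76=0.0263
Σpᵢ² = 0.1842² + 0.0789² + 0.7105² + 0.0263² = 0.033930 + 0.006225 + 0.504810 + 0.000692 = 0.545657
B = 1 / 0.545657 = 1.8327
Bₛ = (B − 1)/(n − 1) = (1.8327 − 1)/(4 − 1) = 0.8327/3 = 0.2776

0.28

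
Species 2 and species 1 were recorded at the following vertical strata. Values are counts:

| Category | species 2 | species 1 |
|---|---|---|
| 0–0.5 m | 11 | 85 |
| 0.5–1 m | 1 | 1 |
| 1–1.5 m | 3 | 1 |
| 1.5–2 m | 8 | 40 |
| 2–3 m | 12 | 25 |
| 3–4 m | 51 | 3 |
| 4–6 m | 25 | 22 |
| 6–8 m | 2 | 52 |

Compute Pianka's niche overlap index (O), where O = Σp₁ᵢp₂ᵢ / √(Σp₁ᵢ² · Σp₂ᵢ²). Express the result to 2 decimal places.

0.35

Proportions for species 2 (n=113): 11/113=0.0973, 1/113=0.0088, 3/113=0.0265, 8/113=0.0708, 12/113=0.1062, 51/113=0.4513, 25/113=0.2212, 2/113=0.0177
Proportions for species 1 (n=229): 85/229=0.3712, 1/229=0.0044, 1/229=0.0044, 40/229=0.1747, 25/229=0.1092, 3/229=0.0131, 22/229=0.0961, 52/229=0.2271
Σ p₁ᵢp₂ᵢ = 0.036118 + 0.000039 + 0.000117 + 0.012369 + 0.011597 + 0.005912 + 0.021257 + 0.004020 = 0.091429
Σp_1ᵢ² = 0.0973² + 0.0088² + 0.0265² + 0.0708² + 0.1062² + 0.4513² + 0.2212² + 0.0177² = 0.009467 + 0.000077 + 0.000702 + 0.005013 + 0.011278 + 0.203672 + 0.048929 + 0.000313 = 0.279451
Σp_2ᵢ² = 0.3712² + 0.0044² + 0.0044² + 0.1747² + 0.1092² + 0.0131² + 0.0961² + 0.2271² = 0.137789 + 0.000019 + 0.000019 + 0.030520 + 0.011925 + 0.000172 + 0.009235 + 0.051574 = 0.241253
O = 0.091429 / √(0.279451 × 0.241253) = 0.091429 / 0.2596505 = 0.3521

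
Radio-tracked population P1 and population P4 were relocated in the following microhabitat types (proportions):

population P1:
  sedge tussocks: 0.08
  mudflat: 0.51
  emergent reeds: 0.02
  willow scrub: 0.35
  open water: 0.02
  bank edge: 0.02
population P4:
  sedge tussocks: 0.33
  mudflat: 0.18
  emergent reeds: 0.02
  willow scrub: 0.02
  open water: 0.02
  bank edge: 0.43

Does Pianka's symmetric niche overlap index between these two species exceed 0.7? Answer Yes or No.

Σ p₁ᵢp₂ᵢ = 0.0264 + 0.0918 + 0.0004 + 0.0070 + 0.0004 + 0.0086 = 0.1346
Σp_1ᵢ² = 0.08² + 0.51² + 0.02² + 0.35² + 0.02² + 0.02² = 0.0064 + 0.2601 + 0.0004 + 0.1225 + 0.0004 + 0.0004 = 0.3902
Σp_2ᵢ² = 0.33² + 0.18² + 0.02² + 0.02² + 0.02² + 0.43² = 0.1089 + 0.0324 + 0.0004 + 0.0004 + 0.0004 + 0.1849 = 0.3274
O = 0.1346 / √(0.3902 × 0.3274) = 0.1346 / 0.35742 = 0.3766
O = 0.3766 < 0.7 → No.

No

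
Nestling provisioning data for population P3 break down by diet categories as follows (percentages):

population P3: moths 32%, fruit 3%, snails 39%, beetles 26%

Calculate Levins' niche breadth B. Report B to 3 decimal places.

Convert percentages to proportions (divide by 100).
Σpᵢ² = 0.32² + 0.03² + 0.39² + 0.26² = 0.1024 + 0.0009 + 0.1521 + 0.0676 = 0.3230
B = 1 / 0.3230 = 3.09598

3.096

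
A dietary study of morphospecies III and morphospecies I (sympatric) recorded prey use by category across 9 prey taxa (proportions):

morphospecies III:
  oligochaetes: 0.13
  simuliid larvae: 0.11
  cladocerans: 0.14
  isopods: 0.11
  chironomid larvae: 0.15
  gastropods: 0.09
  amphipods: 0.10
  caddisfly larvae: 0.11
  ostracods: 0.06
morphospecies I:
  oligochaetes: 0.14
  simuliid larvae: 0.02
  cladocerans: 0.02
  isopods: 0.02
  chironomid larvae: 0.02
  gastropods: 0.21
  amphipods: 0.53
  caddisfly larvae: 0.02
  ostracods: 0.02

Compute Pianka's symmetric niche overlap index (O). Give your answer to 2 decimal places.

0.51

Σ p₁ᵢp₂ᵢ = 0.0182 + 0.0022 + 0.0028 + 0.0022 + 0.0030 + 0.0189 + 0.0530 + 0.0022 + 0.0012 = 0.1037
Σp_1ᵢ² = 0.13² + 0.11² + 0.14² + 0.11² + 0.15² + 0.09² + 0.10² + 0.11² + 0.06² = 0.0169 + 0.0121 + 0.0196 + 0.0121 + 0.0225 + 0.0081 + 0.0100 + 0.0121 + 0.0036 = 0.1170
Σp_2ᵢ² = 0.14² + 0.02² + 0.02² + 0.02² + 0.02² + 0.21² + 0.53² + 0.02² + 0.02² = 0.0196 + 0.0004 + 0.0004 + 0.0004 + 0.0004 + 0.0441 + 0.2809 + 0.0004 + 0.0004 = 0.3470
O = 0.1037 / √(0.1170 × 0.3470) = 0.1037 / 0.20149 = 0.5147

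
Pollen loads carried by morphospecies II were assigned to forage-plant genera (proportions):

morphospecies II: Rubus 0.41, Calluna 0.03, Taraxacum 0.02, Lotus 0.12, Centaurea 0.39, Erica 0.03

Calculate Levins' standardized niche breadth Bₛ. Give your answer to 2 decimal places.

Σpᵢ² = 0.41² + 0.03² + 0.02² + 0.12² + 0.39² + 0.03² = 0.1681 + 0.0009 + 0.0004 + 0.0144 + 0.1521 + 0.0009 = 0.3368
B = 1 / 0.3368 = 2.9691
Bₛ = (B − 1)/(n − 1) = (2.9691 − 1)/(6 − 1) = 1.9691/5 = 0.3938

0.39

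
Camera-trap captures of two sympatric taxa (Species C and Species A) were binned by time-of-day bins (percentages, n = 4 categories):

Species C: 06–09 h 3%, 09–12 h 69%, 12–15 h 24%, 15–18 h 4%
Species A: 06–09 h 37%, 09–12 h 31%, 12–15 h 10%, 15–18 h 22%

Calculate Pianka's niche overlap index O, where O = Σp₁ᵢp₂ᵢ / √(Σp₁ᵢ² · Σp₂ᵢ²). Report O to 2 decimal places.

0.65

Convert percentages to proportions (divide by 100).
Σ p₁ᵢp₂ᵢ = 0.0111 + 0.2139 + 0.0240 + 0.0088 = 0.2578
Σp_1ᵢ² = 0.03² + 0.69² + 0.24² + 0.04² = 0.0009 + 0.4761 + 0.0576 + 0.0016 = 0.5362
Σp_2ᵢ² = 0.37² + 0.31² + 0.10² + 0.22² = 0.1369 + 0.0961 + 0.0100 + 0.0484 = 0.2914
O = 0.2578 / √(0.5362 × 0.2914) = 0.2578 / 0.39528 = 0.6522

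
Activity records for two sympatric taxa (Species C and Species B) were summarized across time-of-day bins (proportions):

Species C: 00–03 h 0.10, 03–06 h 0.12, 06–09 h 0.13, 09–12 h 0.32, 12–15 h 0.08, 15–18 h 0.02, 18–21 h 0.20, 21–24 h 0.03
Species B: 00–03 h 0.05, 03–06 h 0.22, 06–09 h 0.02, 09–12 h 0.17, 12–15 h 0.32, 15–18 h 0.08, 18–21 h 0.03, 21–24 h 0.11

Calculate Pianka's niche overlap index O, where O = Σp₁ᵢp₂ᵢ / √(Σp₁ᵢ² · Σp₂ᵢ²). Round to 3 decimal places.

0.635

Σ p₁ᵢp₂ᵢ = 0.0050 + 0.0264 + 0.0026 + 0.0544 + 0.0256 + 0.0016 + 0.0060 + 0.0033 = 0.1249
Σp_1ᵢ² = 0.10² + 0.12² + 0.13² + 0.32² + 0.08² + 0.02² + 0.20² + 0.03² = 0.0100 + 0.0144 + 0.0169 + 0.1024 + 0.0064 + 0.0004 + 0.0400 + 0.0009 = 0.1914
Σp_2ᵢ² = 0.05² + 0.22² + 0.02² + 0.17² + 0.32² + 0.08² + 0.03² + 0.11² = 0.0025 + 0.0484 + 0.0004 + 0.0289 + 0.1024 + 0.0064 + 0.0009 + 0.0121 = 0.2020
O = 0.1249 / √(0.1914 × 0.2020) = 0.1249 / 0.196629 = 0.63521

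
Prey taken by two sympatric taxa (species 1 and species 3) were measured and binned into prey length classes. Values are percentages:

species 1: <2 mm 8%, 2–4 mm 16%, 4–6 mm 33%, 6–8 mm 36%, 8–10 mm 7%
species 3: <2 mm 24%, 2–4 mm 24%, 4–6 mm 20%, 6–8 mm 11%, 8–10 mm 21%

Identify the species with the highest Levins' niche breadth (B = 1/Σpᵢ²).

species 3

Convert percentages to proportions (divide by 100).
Σp_1ᵢ² = 0.08² + 0.16² + 0.33² + 0.36² + 0.07² = 0.0064 + 0.0256 + 0.1089 + 0.1296 + 0.0049 = 0.2754
B_1 = 1 / 0.2754 = 3.6311
Σp_3ᵢ² = 0.24² + 0.24² + 0.20² + 0.11² + 0.21² = 0.0576 + 0.0576 + 0.0400 + 0.0121 + 0.0441 = 0.2114
B_3 = 1 / 0.2114 = 4.7304
Highest B → broadest niche (most generalist): species 3 (B = 4.73).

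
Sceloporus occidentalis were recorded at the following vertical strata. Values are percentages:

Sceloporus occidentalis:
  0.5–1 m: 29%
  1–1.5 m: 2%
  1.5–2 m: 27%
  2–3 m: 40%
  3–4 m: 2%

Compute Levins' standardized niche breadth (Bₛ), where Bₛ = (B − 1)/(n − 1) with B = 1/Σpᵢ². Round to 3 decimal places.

0.537

Convert percentages to proportions (divide by 100).
Σpᵢ² = 0.29² + 0.02² + 0.27² + 0.40² + 0.02² = 0.0841 + 0.0004 + 0.0729 + 0.1600 + 0.0004 = 0.3178
B = 1 / 0.3178 = 3.14663
Bₛ = (B − 1)/(n − 1) = (3.14663 − 1)/(5 − 1) = 2.14663/4 = 0.53666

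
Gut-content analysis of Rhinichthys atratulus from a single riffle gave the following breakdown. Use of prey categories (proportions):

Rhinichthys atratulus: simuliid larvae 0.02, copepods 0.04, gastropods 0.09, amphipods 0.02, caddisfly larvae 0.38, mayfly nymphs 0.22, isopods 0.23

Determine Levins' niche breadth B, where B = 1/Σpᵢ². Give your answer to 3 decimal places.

Σpᵢ² = 0.02² + 0.04² + 0.09² + 0.02² + 0.38² + 0.22² + 0.23² = 0.0004 + 0.0016 + 0.0081 + 0.0004 + 0.1444 + 0.0484 + 0.0529 = 0.2562
B = 1 / 0.2562 = 3.90320

3.903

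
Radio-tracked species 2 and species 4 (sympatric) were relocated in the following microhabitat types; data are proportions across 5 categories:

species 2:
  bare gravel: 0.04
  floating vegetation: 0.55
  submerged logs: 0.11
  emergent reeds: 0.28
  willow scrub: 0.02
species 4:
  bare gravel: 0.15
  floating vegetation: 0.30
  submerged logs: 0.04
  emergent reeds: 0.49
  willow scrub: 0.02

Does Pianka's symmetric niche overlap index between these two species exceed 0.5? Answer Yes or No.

Yes

Σ p₁ᵢp₂ᵢ = 0.0060 + 0.1650 + 0.0044 + 0.1372 + 0.0004 = 0.3130
Σp_1ᵢ² = 0.04² + 0.55² + 0.11² + 0.28² + 0.02² = 0.0016 + 0.3025 + 0.0121 + 0.0784 + 0.0004 = 0.3950
Σp_2ᵢ² = 0.15² + 0.30² + 0.04² + 0.49² + 0.02² = 0.0225 + 0.0900 + 0.0016 + 0.2401 + 0.0004 = 0.3546
O = 0.3130 / √(0.3950 × 0.3546) = 0.3130 / 0.37426 = 0.8363
O = 0.8363 > 0.5 → Yes.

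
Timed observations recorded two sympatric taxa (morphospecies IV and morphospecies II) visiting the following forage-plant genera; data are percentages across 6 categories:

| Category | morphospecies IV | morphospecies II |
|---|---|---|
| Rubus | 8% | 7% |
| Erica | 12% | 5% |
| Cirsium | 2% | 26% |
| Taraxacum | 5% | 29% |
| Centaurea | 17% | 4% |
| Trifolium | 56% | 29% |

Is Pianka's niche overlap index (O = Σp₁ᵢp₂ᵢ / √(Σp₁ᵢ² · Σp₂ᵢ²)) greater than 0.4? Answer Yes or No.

Convert percentages to proportions (divide by 100).
Σ p₁ᵢp₂ᵢ = 0.0056 + 0.0060 + 0.0052 + 0.0145 + 0.0068 + 0.1624 = 0.2005
Σp_1ᵢ² = 0.08² + 0.12² + 0.02² + 0.05² + 0.17² + 0.56² = 0.0064 + 0.0144 + 0.0004 + 0.0025 + 0.0289 + 0.3136 = 0.3662
Σp_2ᵢ² = 0.07² + 0.05² + 0.26² + 0.29² + 0.04² + 0.29² = 0.0049 + 0.0025 + 0.0676 + 0.0841 + 0.0016 + 0.0841 = 0.2448
O = 0.2005 / √(0.3662 × 0.2448) = 0.2005 / 0.29941 = 0.6697
O = 0.6697 > 0.4 → Yes.

Yes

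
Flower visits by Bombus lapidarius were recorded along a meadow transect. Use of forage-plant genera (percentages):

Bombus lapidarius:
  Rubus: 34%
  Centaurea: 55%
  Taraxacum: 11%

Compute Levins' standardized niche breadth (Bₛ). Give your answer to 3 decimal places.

0.662

Convert percentages to proportions (divide by 100).
Σpᵢ² = 0.34² + 0.55² + 0.11² = 0.1156 + 0.3025 + 0.0121 = 0.4302
B = 1 / 0.4302 = 2.32450
Bₛ = (B − 1)/(n − 1) = (2.32450 − 1)/(3 − 1) = 1.32450/2 = 0.66225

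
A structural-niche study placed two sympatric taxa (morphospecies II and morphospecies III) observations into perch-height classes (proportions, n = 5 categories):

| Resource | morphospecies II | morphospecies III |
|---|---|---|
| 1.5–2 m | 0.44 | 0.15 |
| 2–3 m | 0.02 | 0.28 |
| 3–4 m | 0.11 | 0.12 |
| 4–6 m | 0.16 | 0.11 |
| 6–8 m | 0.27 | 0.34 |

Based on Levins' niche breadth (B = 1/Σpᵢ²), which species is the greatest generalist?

Σp_IIᵢ² = 0.44² + 0.02² + 0.11² + 0.16² + 0.27² = 0.1936 + 0.0004 + 0.0121 + 0.0256 + 0.0729 = 0.3046
B_II = 1 / 0.3046 = 3.2830
Σp_IIIᵢ² = 0.15² + 0.28² + 0.12² + 0.11² + 0.34² = 0.0225 + 0.0784 + 0.0144 + 0.0121 + 0.1156 = 0.2430
B_III = 1 / 0.2430 = 4.1152
Highest B → broadest niche (most generalist): morphospecies III (B = 4.12).

morphospecies III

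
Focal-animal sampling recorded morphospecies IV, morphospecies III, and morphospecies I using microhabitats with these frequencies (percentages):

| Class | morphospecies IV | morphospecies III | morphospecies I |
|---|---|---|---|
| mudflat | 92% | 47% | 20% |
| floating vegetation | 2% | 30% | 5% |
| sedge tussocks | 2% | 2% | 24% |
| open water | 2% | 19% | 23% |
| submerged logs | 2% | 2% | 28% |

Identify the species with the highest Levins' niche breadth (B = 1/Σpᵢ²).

Convert percentages to proportions (divide by 100).
Σp_IVᵢ² = 0.92² + 0.02² + 0.02² + 0.02² + 0.02² = 0.8464 + 0.0004 + 0.0004 + 0.0004 + 0.0004 = 0.8480
B_IV = 1 / 0.8480 = 1.1792
Σp_IIIᵢ² = 0.47² + 0.30² + 0.02² + 0.19² + 0.02² = 0.2209 + 0.0900 + 0.0004 + 0.0361 + 0.0004 = 0.3478
B_III = 1 / 0.3478 = 2.8752
Σp_Iᵢ² = 0.20² + 0.05² + 0.24² + 0.23² + 0.28² = 0.0400 + 0.0025 + 0.0576 + 0.0529 + 0.0784 = 0.2314
B_I = 1 / 0.2314 = 4.3215
Highest B → broadest niche (most generalist): morphospecies I (B = 4.32).

morphospecies I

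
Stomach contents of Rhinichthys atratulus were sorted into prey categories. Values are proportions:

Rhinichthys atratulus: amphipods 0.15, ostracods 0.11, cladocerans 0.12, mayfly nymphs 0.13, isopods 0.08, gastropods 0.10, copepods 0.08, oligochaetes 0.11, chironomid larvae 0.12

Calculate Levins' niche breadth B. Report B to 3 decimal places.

8.681

Σpᵢ² = 0.15² + 0.11² + 0.12² + 0.13² + 0.08² + 0.10² + 0.08² + 0.11² + 0.12² = 0.0225 + 0.0121 + 0.0144 + 0.0169 + 0.0064 + 0.0100 + 0.0064 + 0.0121 + 0.0144 = 0.1152
B = 1 / 0.1152 = 8.68056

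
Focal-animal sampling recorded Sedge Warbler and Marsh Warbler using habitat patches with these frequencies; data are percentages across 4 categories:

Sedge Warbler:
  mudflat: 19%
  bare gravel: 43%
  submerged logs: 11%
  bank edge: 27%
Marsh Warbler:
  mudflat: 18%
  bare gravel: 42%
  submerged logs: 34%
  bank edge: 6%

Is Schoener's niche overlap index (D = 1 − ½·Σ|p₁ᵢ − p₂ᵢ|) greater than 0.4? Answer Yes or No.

Yes

Convert percentages to proportions (divide by 100).
Σ|p₁ᵢ − p₂ᵢ| = 0.01 + 0.01 + 0.23 + 0.21 = 0.46
D = 1 − ½ × 0.46 = 1 − 0.230 = 0.7700
D = 0.7700 > 0.4 → Yes.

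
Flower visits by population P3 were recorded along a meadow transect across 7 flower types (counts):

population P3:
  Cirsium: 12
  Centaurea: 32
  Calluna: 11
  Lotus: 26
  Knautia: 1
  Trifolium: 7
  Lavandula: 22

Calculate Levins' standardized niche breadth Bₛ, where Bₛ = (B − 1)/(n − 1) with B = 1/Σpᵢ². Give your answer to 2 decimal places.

Proportions for population P3 (n=111): 12/111=0.1081, 32/111=0.2883, 11/111=0.0991, 26/111=0.2342, 1/111=0.0090, 7/111=0.0631, 22/111=0.1982
Σpᵢ² = 0.1081² + 0.2883² + 0.0991² + 0.2342² + 0.0090² + 0.0631² + 0.1982² = 0.011686 + 0.083117 + 0.009821 + 0.054850 + 0.000081 + 0.003982 + 0.039283 = 0.202820
B = 1 / 0.202820 = 4.9305
Bₛ = (B − 1)/(n − 1) = (4.9305 − 1)/(7 − 1) = 3.9305/6 = 0.6551

0.66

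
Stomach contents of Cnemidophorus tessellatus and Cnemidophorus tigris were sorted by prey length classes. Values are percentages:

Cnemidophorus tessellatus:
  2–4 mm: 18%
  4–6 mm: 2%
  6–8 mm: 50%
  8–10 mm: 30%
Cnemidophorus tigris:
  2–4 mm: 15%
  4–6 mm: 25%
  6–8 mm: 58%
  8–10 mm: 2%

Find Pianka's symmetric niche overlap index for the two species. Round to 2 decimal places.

Convert percentages to proportions (divide by 100).
Σ p₁ᵢp₂ᵢ = 0.0270 + 0.0050 + 0.2900 + 0.0060 = 0.3280
Σp_1ᵢ² = 0.18² + 0.02² + 0.50² + 0.30² = 0.0324 + 0.0004 + 0.2500 + 0.0900 = 0.3728
Σp_2ᵢ² = 0.15² + 0.25² + 0.58² + 0.02² = 0.0225 + 0.0625 + 0.3364 + 0.0004 = 0.4218
O = 0.3280 / √(0.3728 × 0.4218) = 0.3280 / 0.39654 = 0.8272

0.83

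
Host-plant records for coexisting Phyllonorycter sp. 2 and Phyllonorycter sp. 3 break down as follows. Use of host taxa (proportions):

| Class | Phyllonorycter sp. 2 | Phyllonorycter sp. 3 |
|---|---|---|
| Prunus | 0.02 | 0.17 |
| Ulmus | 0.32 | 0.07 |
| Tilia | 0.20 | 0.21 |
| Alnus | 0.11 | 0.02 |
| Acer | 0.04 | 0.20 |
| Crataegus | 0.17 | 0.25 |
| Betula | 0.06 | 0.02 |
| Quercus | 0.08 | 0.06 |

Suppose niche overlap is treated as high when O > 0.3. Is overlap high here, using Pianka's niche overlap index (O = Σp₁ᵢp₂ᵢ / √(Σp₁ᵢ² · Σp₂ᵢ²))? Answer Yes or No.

Σ p₁ᵢp₂ᵢ = 0.0034 + 0.0224 + 0.0420 + 0.0022 + 0.0080 + 0.0425 + 0.0012 + 0.0048 = 0.1265
Σp_1ᵢ² = 0.02² + 0.32² + 0.20² + 0.11² + 0.04² + 0.17² + 0.06² + 0.08² = 0.0004 + 0.1024 + 0.0400 + 0.0121 + 0.0016 + 0.0289 + 0.0036 + 0.0064 = 0.1954
Σp_2ᵢ² = 0.17² + 0.07² + 0.21² + 0.02² + 0.20² + 0.25² + 0.02² + 0.06² = 0.0289 + 0.0049 + 0.0441 + 0.0004 + 0.0400 + 0.0625 + 0.0004 + 0.0036 = 0.1848
O = 0.1265 / √(0.1954 × 0.1848) = 0.1265 / 0.19003 = 0.6657
O = 0.6657 > 0.3 → Yes.

Yes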